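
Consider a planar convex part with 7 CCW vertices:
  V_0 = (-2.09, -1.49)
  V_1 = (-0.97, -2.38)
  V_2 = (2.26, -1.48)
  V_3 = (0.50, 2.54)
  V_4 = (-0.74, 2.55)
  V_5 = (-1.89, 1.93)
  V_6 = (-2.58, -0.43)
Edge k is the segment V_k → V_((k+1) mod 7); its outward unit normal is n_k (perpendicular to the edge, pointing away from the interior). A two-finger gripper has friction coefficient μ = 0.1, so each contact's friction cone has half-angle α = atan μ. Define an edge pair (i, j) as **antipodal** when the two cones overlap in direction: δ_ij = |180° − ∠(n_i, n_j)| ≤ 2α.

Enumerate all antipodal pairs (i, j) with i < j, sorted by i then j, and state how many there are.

α = atan 0.1 = 5.71°;  2α = 11.42°
n_0 = (-0.6221, -0.7829)
n_1 = (+0.2684, -0.9633)
n_2 = (+0.9161, +0.4011)
n_3 = (+0.0081, +1.0000)
n_4 = (-0.4746, +0.8802)
n_5 = (-0.9598, +0.2806)
n_6 = (-0.9077, -0.4196)
  (0,1): δ = 125.96°  ·
  (0,2): δ = 27.88°  ·
  (0,3): δ = 38.01°  ·
  (0,4): δ = 66.80°  ·
  (0,5): δ = 112.17°  ·
  (0,6): δ = 153.28°  ·
  (1,2): δ = 81.93°  ·
  (1,3): δ = 16.03°  ·
  (1,4): δ = 12.76°  ·
  (1,5): δ = 58.13°  ·
  (1,6): δ = 99.24°  ·
  (2,3): δ = 114.11°  ·
  (2,4): δ = 85.31°  ·
  (2,5): δ = 39.94°  ·
  (2,6): δ = 1.17°  ✓
  (3,4): δ = 151.21°  ·
  (3,5): δ = 105.84°  ·
  (3,6): δ = 64.73°  ·
  (4,5): δ = 134.63°  ·
  (4,6): δ = 93.52°  ·
  (5,6): δ = 138.89°  ·
antipodal pairs: 1

count = 1; pairs: (2,6)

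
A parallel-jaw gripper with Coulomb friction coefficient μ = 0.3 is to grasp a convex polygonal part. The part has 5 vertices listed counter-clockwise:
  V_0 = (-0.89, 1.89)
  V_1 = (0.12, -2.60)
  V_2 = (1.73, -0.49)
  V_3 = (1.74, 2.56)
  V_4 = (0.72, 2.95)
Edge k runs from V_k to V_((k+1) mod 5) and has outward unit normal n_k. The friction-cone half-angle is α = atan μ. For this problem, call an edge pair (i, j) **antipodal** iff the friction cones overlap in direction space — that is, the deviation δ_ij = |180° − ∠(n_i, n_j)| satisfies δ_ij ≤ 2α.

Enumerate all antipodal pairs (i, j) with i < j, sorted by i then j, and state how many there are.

count = 2; pairs: (0,2), (1,4)

α = atan 0.3 = 16.70°;  2α = 33.40°
n_0 = (-0.9756, -0.2195)
n_1 = (+0.7950, -0.6066)
n_2 = (+1.0000, -0.0033)
n_3 = (+0.3571, +0.9341)
n_4 = (-0.5499, +0.8352)
  (0,1): δ = 50.02°  ·
  (0,2): δ = 12.87°  ✓
  (0,3): δ = 56.40°  ·
  (0,4): δ = 110.68°  ·
  (1,2): δ = 142.84°  ·
  (1,3): δ = 73.58°  ·
  (1,4): δ = 19.29°  ✓
  (2,3): δ = 110.74°  ·
  (2,4): δ = 56.45°  ·
  (3,4): δ = 125.72°  ·
antipodal pairs: 2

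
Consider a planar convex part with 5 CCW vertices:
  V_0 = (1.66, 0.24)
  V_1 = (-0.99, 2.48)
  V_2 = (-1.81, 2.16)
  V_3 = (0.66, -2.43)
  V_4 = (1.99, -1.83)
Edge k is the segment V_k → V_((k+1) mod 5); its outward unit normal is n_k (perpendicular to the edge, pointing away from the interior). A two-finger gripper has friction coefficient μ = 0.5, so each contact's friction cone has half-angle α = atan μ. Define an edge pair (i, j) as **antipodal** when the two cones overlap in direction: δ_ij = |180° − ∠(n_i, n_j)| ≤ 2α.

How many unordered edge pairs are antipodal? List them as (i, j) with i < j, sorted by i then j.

count = 3; pairs: (0,2), (1,3), (2,4)

α = atan 0.5 = 26.57°;  2α = 53.13°
n_0 = (+0.6456, +0.7637)
n_1 = (-0.3635, +0.9316)
n_2 = (-0.8806, -0.4739)
n_3 = (+0.4112, -0.9115)
n_4 = (+0.9875, +0.1574)
  (0,1): δ = 118.47°  ·
  (0,2): δ = 21.51°  ✓
  (0,3): δ = 64.49°  ·
  (0,4): δ = 139.27°  ·
  (1,2): δ = 83.03°  ·
  (1,3): δ = 2.96°  ✓
  (1,4): δ = 77.74°  ·
  (2,3): δ = 94.00°  ·
  (2,4): δ = 19.23°  ✓
  (3,4): δ = 105.22°  ·
antipodal pairs: 3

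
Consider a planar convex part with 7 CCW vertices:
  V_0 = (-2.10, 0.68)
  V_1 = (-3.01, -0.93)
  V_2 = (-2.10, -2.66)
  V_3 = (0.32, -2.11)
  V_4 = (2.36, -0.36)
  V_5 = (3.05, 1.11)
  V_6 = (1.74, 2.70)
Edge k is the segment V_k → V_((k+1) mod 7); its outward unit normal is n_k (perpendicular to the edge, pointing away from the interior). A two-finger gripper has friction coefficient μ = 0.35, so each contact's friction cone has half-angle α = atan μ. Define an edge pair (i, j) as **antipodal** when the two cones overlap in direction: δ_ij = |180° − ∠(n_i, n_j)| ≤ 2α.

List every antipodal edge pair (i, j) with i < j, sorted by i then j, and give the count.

α = atan 0.35 = 19.29°;  2α = 38.58°
n_0 = (-0.8706, +0.4921)
n_1 = (-0.8850, -0.4655)
n_2 = (+0.2216, -0.9751)
n_3 = (+0.6511, -0.7590)
n_4 = (+0.9052, -0.4249)
n_5 = (+0.7718, +0.6359)
n_6 = (-0.4656, +0.8850)
  (0,1): δ = 122.78°  ·
  (0,2): δ = 47.72°  ·
  (0,3): δ = 19.90°  ✓
  (0,4): δ = 4.33°  ✓
  (0,5): δ = 68.96°  ·
  (0,6): δ = 147.22°  ·
  (1,2): δ = 104.94°  ·
  (1,3): δ = 77.12°  ·
  (1,4): δ = 52.89°  ·
  (1,5): δ = 11.74°  ✓
  (1,6): δ = 90.00°  ·
  (2,3): δ = 152.18°  ·
  (2,4): δ = 127.95°  ·
  (2,5): δ = 63.32°  ·
  (2,6): δ = 14.94°  ✓
  (3,4): δ = 155.77°  ·
  (3,5): δ = 91.14°  ·
  (3,6): δ = 12.88°  ✓
  (4,5): δ = 115.37°  ·
  (4,6): δ = 37.11°  ✓
  (5,6): δ = 101.74°  ·
antipodal pairs: 6

count = 6; pairs: (0,3), (0,4), (1,5), (2,6), (3,6), (4,6)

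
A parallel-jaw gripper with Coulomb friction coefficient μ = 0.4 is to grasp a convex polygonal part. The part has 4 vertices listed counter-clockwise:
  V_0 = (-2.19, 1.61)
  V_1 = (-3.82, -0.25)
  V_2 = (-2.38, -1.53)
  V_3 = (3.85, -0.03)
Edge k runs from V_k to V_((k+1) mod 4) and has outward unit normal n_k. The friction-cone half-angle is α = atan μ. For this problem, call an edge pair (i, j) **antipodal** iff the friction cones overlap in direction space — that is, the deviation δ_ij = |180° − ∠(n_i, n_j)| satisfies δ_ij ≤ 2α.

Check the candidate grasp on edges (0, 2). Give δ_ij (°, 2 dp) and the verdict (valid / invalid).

α = atan 0.4 = 21.80°;  2α = 43.60°
edge 0: e_0 = (-1.63, -1.86);  n_0 = (-0.7521, +0.6591)
edge 2: e_2 = (+6.23, +1.50);  n_2 = (+0.2341, -0.9722)
∠(n_0, n_2) = 144.77°
δ = |180° − 144.77°| = 35.23°
35.23° ≤ 2α = 43.60°  →  valid

δ = 35.23°, valid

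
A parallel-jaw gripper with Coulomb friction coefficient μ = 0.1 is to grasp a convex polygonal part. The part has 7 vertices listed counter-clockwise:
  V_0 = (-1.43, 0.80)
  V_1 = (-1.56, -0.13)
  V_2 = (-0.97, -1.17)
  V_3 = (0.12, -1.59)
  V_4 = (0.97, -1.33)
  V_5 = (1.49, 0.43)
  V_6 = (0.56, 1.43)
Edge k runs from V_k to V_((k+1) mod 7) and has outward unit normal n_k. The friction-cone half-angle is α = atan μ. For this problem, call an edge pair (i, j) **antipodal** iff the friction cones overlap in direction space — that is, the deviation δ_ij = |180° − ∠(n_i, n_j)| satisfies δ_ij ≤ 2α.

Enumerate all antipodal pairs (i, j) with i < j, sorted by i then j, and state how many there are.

α = atan 0.1 = 5.71°;  2α = 11.42°
n_0 = (-0.9904, +0.1384)
n_1 = (-0.8698, -0.4934)
n_2 = (-0.3596, -0.9331)
n_3 = (+0.2925, -0.9563)
n_4 = (+0.9590, -0.2833)
n_5 = (+0.7323, +0.6810)
n_6 = (-0.3018, +0.9534)
  (0,1): δ = 142.48°  ·
  (0,2): δ = 103.12°  ·
  (0,3): δ = 65.03°  ·
  (0,4): δ = 8.50°  ✓
  (0,5): δ = 50.88°  ·
  (0,6): δ = 115.52°  ·
  (1,2): δ = 140.64°  ·
  (1,3): δ = 102.56°  ·
  (1,4): δ = 46.03°  ·
  (1,5): δ = 13.36°  ·
  (1,6): δ = 78.00°  ·
  (2,3): δ = 141.92°  ·
  (2,4): δ = 85.39°  ·
  (2,5): δ = 26.00°  ·
  (2,6): δ = 38.64°  ·
  (3,4): δ = 123.47°  ·
  (3,5): δ = 64.09°  ·
  (3,6): δ = 0.56°  ✓
  (4,5): δ = 120.62°  ·
  (4,6): δ = 55.97°  ·
  (5,6): δ = 115.36°  ·
antipodal pairs: 2

count = 2; pairs: (0,4), (3,6)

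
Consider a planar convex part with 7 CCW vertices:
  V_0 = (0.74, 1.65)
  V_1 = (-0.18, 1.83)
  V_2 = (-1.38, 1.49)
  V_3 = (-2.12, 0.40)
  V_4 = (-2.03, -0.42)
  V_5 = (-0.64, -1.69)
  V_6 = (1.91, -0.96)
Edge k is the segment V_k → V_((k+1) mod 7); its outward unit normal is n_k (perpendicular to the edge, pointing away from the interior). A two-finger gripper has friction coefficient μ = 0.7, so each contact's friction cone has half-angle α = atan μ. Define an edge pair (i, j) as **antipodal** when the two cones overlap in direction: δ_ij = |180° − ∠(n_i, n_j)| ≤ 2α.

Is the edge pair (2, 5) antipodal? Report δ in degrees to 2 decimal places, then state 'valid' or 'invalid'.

δ = 39.85°, valid

α = atan 0.7 = 34.99°;  2α = 69.98°
edge 2: e_2 = (-0.74, -1.09);  n_2 = (-0.8273, +0.5617)
edge 5: e_5 = (+2.55, +0.73);  n_5 = (+0.2752, -0.9614)
∠(n_2, n_5) = 140.15°
δ = |180° − 140.15°| = 39.85°
39.85° ≤ 2α = 69.98°  →  valid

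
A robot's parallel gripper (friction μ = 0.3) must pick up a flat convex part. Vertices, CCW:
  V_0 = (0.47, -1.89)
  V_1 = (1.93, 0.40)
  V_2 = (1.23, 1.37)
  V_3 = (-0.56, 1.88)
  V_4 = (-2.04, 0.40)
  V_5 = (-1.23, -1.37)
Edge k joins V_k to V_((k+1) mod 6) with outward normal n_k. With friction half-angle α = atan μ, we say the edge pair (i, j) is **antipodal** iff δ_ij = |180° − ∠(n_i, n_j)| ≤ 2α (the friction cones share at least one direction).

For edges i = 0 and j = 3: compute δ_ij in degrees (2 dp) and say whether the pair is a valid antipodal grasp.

α = atan 0.3 = 16.70°;  2α = 33.40°
edge 0: e_0 = (+1.46, +2.29);  n_0 = (+0.8432, -0.5376)
edge 3: e_3 = (-1.48, -1.48);  n_3 = (-0.7071, +0.7071)
∠(n_0, n_3) = 167.52°
δ = |180° − 167.52°| = 12.48°
12.48° ≤ 2α = 33.40°  →  valid

δ = 12.48°, valid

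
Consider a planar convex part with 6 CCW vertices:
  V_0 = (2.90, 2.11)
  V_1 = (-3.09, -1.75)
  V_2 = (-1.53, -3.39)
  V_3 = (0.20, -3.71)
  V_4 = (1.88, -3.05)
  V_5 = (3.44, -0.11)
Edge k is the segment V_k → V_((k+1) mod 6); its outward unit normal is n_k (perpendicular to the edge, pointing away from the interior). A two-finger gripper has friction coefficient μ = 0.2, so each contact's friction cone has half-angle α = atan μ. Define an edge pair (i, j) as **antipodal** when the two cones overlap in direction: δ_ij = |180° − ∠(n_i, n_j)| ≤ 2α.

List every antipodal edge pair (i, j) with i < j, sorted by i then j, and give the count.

count = 1; pairs: (0,3)

α = atan 0.2 = 11.31°;  2α = 22.62°
n_0 = (-0.5417, +0.8406)
n_1 = (-0.7246, -0.6892)
n_2 = (-0.1819, -0.9833)
n_3 = (+0.3657, -0.9308)
n_4 = (+0.8833, -0.4687)
n_5 = (+0.9717, +0.2364)
  (0,1): δ = 79.23°  ·
  (0,2): δ = 43.28°  ·
  (0,3): δ = 11.35°  ✓
  (0,4): δ = 29.25°  ·
  (0,5): δ = 70.87°  ·
  (1,2): δ = 144.05°  ·
  (1,3): δ = 112.12°  ·
  (1,4): δ = 71.52°  ·
  (1,5): δ = 29.90°  ·
  (2,3): δ = 148.07°  ·
  (2,4): δ = 107.47°  ·
  (2,5): δ = 65.85°  ·
  (3,4): δ = 139.40°  ·
  (3,5): δ = 97.78°  ·
  (4,5): δ = 138.38°  ·
antipodal pairs: 1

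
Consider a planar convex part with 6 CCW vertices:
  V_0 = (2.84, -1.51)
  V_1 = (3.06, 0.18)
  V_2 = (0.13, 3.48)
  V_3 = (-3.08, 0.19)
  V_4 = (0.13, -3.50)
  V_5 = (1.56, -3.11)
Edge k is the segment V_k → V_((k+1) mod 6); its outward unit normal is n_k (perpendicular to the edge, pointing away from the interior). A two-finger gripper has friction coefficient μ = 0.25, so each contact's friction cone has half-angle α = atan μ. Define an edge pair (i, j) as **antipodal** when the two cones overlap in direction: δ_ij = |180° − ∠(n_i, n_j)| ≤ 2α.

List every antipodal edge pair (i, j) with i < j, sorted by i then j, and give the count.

α = atan 0.25 = 14.04°;  2α = 28.07°
n_0 = (+0.9916, -0.1291)
n_1 = (+0.7478, +0.6639)
n_2 = (-0.7158, +0.6984)
n_3 = (-0.7545, -0.6563)
n_4 = (+0.2631, -0.9648)
n_5 = (+0.7809, -0.6247)
  (0,1): δ = 130.98°  ·
  (0,2): δ = 36.88°  ·
  (0,3): δ = 48.44°  ·
  (0,4): δ = 112.67°  ·
  (0,5): δ = 148.76°  ·
  (1,2): δ = 85.90°  ·
  (1,3): δ = 0.58°  ✓
  (1,4): δ = 63.65°  ·
  (1,5): δ = 99.74°  ·
  (2,3): δ = 94.68°  ·
  (2,4): δ = 30.45°  ·
  (2,5): δ = 5.64°  ✓
  (3,4): δ = 115.77°  ·
  (3,5): δ = 79.68°  ·
  (4,5): δ = 143.91°  ·
antipodal pairs: 2

count = 2; pairs: (1,3), (2,5)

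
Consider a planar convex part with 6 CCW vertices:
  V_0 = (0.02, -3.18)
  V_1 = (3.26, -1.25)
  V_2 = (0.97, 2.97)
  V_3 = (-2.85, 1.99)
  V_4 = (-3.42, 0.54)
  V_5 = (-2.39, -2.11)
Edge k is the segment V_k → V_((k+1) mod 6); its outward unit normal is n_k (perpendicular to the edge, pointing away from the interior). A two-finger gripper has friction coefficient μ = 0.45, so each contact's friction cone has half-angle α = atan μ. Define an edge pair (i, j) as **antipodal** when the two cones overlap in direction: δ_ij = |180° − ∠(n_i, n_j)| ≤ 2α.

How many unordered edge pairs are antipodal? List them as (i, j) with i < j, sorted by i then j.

α = atan 0.45 = 24.23°;  2α = 48.46°
n_0 = (+0.5118, -0.8591)
n_1 = (+0.8789, +0.4770)
n_2 = (-0.2485, +0.9686)
n_3 = (-0.9307, +0.3659)
n_4 = (-0.9321, -0.3623)
n_5 = (-0.4058, -0.9140)
  (0,1): δ = 92.29°  ·
  (0,2): δ = 16.39°  ✓
  (0,3): δ = 37.76°  ✓
  (0,4): δ = 80.46°  ·
  (0,5): δ = 125.28°  ·
  (1,2): δ = 104.10°  ·
  (1,3): δ = 49.95°  ·
  (1,4): δ = 7.25°  ✓
  (1,5): δ = 37.57°  ✓
  (2,3): δ = 125.85°  ·
  (2,4): δ = 83.15°  ·
  (2,5): δ = 38.33°  ✓
  (3,4): δ = 137.30°  ·
  (3,5): δ = 92.48°  ·
  (4,5): δ = 135.18°  ·
antipodal pairs: 5

count = 5; pairs: (0,2), (0,3), (1,4), (1,5), (2,5)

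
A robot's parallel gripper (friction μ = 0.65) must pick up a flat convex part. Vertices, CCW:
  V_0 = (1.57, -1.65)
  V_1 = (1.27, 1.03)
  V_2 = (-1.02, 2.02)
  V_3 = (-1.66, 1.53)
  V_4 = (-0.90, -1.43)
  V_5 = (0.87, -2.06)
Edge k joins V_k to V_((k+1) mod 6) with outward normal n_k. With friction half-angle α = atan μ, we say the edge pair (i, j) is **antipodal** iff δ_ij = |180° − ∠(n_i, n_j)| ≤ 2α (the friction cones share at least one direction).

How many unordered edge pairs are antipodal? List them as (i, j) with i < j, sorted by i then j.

α = atan 0.65 = 33.02°;  2α = 66.05°
n_0 = (+0.9938, +0.1112)
n_1 = (+0.3968, +0.9179)
n_2 = (-0.6079, +0.7940)
n_3 = (-0.9686, -0.2487)
n_4 = (-0.3353, -0.9421)
n_5 = (+0.5054, -0.8629)
  (0,1): δ = 119.77°  ·
  (0,2): δ = 58.95°  ✓
  (0,3): δ = 8.01°  ✓
  (0,4): δ = 64.02°  ✓
  (0,5): δ = 113.97°  ·
  (1,2): δ = 119.18°  ·
  (1,3): δ = 52.22°  ✓
  (1,4): δ = 3.79°  ✓
  (1,5): δ = 53.74°  ✓
  (2,3): δ = 113.04°  ·
  (2,4): δ = 57.03°  ✓
  (2,5): δ = 7.08°  ✓
  (3,4): δ = 123.99°  ·
  (3,5): δ = 74.04°  ·
  (4,5): δ = 130.05°  ·
antipodal pairs: 8

count = 8; pairs: (0,2), (0,3), (0,4), (1,3), (1,4), (1,5), (2,4), (2,5)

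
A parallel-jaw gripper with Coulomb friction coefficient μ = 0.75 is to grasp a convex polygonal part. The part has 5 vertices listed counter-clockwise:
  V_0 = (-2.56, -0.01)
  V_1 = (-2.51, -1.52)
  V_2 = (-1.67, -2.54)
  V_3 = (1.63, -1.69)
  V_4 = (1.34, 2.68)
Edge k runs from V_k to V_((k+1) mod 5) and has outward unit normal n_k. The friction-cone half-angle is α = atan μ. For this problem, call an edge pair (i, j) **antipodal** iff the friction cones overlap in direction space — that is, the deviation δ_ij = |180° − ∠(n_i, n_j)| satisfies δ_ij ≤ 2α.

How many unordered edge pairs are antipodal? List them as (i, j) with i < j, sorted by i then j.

count = 4; pairs: (0,3), (1,3), (2,4), (3,4)

α = atan 0.75 = 36.87°;  2α = 73.74°
n_0 = (-0.9995, -0.0331)
n_1 = (-0.7719, -0.6357)
n_2 = (+0.2494, -0.9684)
n_3 = (+0.9978, +0.0662)
n_4 = (-0.5678, +0.8232)
  (0,1): δ = 142.42°  ·
  (0,2): δ = 77.45°  ·
  (0,3): δ = 1.90°  ✓
  (0,4): δ = 122.70°  ·
  (1,2): δ = 115.03°  ·
  (1,3): δ = 35.68°  ✓
  (1,4): δ = 85.12°  ·
  (2,3): δ = 100.65°  ·
  (2,4): δ = 20.15°  ✓
  (3,4): δ = 59.20°  ✓
antipodal pairs: 4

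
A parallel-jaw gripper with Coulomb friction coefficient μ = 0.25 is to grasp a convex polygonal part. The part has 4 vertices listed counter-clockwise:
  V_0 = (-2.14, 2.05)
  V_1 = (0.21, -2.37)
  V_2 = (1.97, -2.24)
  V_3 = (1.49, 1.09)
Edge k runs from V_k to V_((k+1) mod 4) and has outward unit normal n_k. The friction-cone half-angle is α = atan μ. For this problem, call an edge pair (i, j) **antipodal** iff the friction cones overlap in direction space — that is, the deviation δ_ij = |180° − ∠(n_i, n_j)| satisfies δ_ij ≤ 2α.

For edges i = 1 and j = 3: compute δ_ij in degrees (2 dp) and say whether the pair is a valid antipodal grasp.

α = atan 0.25 = 14.04°;  2α = 28.07°
edge 1: e_1 = (+1.76, +0.13);  n_1 = (+0.0737, -0.9973)
edge 3: e_3 = (-3.63, +0.96);  n_3 = (+0.2557, +0.9668)
∠(n_1, n_3) = 160.96°
δ = |180° − 160.96°| = 19.04°
19.04° ≤ 2α = 28.07°  →  valid

δ = 19.04°, valid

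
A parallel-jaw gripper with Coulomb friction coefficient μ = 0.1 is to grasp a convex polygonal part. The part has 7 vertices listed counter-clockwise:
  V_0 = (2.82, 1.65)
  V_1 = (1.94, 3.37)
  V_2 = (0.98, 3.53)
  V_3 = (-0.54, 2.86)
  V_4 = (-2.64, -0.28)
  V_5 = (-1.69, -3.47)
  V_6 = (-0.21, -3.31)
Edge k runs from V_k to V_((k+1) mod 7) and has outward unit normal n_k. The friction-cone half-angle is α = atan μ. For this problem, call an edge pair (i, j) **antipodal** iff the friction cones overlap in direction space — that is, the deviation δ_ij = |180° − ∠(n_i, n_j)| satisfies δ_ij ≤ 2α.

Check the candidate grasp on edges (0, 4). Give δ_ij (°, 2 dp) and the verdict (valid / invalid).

α = atan 0.1 = 5.71°;  2α = 11.42°
edge 0: e_0 = (-0.88, +1.72);  n_0 = (+0.8902, +0.4555)
edge 4: e_4 = (+0.95, -3.19);  n_4 = (-0.9584, -0.2854)
∠(n_0, n_4) = 169.49°
δ = |180° − 169.49°| = 10.51°
10.51° ≤ 2α = 11.42°  →  valid

δ = 10.51°, valid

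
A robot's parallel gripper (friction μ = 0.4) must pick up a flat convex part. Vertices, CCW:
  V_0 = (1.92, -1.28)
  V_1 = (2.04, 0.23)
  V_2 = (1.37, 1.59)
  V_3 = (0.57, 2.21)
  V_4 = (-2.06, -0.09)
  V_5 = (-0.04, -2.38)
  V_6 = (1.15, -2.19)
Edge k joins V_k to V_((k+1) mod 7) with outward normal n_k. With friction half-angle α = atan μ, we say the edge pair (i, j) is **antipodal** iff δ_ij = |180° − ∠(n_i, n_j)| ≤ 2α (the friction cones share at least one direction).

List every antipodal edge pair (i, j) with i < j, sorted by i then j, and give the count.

α = atan 0.4 = 21.80°;  2α = 43.60°
n_0 = (+0.9969, -0.0792)
n_1 = (+0.8971, +0.4419)
n_2 = (+0.6126, +0.7904)
n_3 = (-0.6583, +0.7528)
n_4 = (-0.7499, -0.6615)
n_5 = (+0.1577, -0.9875)
n_6 = (+0.7634, -0.6459)
  (0,1): δ = 149.23°  ·
  (0,2): δ = 123.23°  ·
  (0,3): δ = 44.29°  ·
  (0,4): δ = 45.96°  ·
  (0,5): δ = 103.62°  ·
  (0,6): δ = 144.31°  ·
  (1,2): δ = 154.00°  ·
  (1,3): δ = 75.06°  ·
  (1,4): δ = 15.19°  ✓
  (1,5): δ = 72.84°  ·
  (1,6): δ = 113.54°  ·
  (2,3): δ = 101.05°  ·
  (2,4): δ = 10.81°  ✓
  (2,5): δ = 46.85°  ·
  (2,6): δ = 87.54°  ·
  (3,4): δ = 89.76°  ·
  (3,5): δ = 32.10°  ✓
  (3,6): δ = 8.59°  ✓
  (4,5): δ = 122.34°  ·
  (4,6): δ = 81.65°  ·
  (5,6): δ = 139.31°  ·
antipodal pairs: 4

count = 4; pairs: (1,4), (2,4), (3,5), (3,6)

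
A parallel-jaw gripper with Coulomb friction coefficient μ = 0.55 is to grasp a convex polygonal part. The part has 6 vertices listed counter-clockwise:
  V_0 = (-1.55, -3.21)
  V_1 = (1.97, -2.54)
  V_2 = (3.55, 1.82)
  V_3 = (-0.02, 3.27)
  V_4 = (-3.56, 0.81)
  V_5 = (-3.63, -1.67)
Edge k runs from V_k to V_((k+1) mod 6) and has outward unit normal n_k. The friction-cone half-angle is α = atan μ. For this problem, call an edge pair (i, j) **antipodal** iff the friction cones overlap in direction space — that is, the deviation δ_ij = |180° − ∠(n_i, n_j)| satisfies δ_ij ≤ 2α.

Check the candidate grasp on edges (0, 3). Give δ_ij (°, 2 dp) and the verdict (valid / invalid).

α = atan 0.55 = 28.81°;  2α = 57.62°
edge 0: e_0 = (+3.52, +0.67);  n_0 = (+0.1870, -0.9824)
edge 3: e_3 = (-3.54, -2.46);  n_3 = (-0.5707, +0.8212)
∠(n_0, n_3) = 155.98°
δ = |180° − 155.98°| = 24.02°
24.02° ≤ 2α = 57.62°  →  valid

δ = 24.02°, valid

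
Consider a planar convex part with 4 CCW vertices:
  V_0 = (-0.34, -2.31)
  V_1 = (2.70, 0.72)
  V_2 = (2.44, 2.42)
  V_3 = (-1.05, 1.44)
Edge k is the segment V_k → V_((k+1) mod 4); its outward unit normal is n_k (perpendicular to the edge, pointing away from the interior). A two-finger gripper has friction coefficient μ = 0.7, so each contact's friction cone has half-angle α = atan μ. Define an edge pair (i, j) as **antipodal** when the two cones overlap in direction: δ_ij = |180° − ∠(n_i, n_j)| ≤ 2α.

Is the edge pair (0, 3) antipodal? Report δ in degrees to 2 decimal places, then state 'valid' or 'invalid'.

δ = 55.82°, valid

α = atan 0.7 = 34.99°;  2α = 69.98°
edge 0: e_0 = (+3.04, +3.03);  n_0 = (+0.7059, -0.7083)
edge 3: e_3 = (+0.71, -3.75);  n_3 = (-0.9825, -0.1860)
∠(n_0, n_3) = 124.18°
δ = |180° − 124.18°| = 55.82°
55.82° ≤ 2α = 69.98°  →  valid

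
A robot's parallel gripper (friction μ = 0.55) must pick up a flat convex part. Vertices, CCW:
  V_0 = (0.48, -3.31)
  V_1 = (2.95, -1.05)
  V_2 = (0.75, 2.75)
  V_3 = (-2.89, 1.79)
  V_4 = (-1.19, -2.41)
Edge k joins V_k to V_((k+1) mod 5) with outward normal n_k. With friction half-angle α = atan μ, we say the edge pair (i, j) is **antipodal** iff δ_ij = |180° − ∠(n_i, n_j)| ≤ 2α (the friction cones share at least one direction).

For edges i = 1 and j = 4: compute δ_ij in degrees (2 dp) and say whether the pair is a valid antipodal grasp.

α = atan 0.55 = 28.81°;  2α = 57.62°
edge 1: e_1 = (-2.20, +3.80);  n_1 = (+0.8654, +0.5010)
edge 4: e_4 = (+1.67, -0.90);  n_4 = (-0.4744, -0.8803)
∠(n_1, n_4) = 148.39°
δ = |180° − 148.39°| = 31.61°
31.61° ≤ 2α = 57.62°  →  valid

δ = 31.61°, valid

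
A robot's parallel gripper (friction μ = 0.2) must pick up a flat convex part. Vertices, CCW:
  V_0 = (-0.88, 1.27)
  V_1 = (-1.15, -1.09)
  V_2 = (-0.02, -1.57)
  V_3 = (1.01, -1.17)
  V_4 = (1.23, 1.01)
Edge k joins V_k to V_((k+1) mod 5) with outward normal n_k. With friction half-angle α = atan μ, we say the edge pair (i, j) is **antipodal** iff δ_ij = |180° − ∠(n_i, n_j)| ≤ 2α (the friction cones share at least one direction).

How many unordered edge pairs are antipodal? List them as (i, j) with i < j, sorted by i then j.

α = atan 0.2 = 11.31°;  2α = 22.62°
n_0 = (-0.9935, +0.1137)
n_1 = (-0.3910, -0.9204)
n_2 = (+0.3620, -0.9322)
n_3 = (+0.9949, -0.1004)
n_4 = (+0.1223, +0.9925)
  (0,1): δ = 106.49°  ·
  (0,2): δ = 62.25°  ·
  (0,3): δ = 0.76°  ✓
  (0,4): δ = 89.50°  ·
  (1,2): δ = 135.76°  ·
  (1,3): δ = 72.75°  ·
  (1,4): δ = 15.99°  ✓
  (2,3): δ = 116.99°  ·
  (2,4): δ = 28.25°  ·
  (3,4): δ = 91.26°  ·
antipodal pairs: 2

count = 2; pairs: (0,3), (1,4)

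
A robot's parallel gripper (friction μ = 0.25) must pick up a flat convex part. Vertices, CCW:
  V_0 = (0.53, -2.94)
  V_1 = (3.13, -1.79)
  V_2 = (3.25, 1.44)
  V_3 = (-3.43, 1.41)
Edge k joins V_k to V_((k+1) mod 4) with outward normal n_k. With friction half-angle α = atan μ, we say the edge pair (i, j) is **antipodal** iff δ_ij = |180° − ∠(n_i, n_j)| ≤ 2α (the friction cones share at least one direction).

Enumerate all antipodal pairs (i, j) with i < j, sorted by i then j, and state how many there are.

count = 1; pairs: (0,2)

α = atan 0.25 = 14.04°;  2α = 28.07°
n_0 = (+0.4045, -0.9145)
n_1 = (+0.9993, -0.0371)
n_2 = (-0.0045, +1.0000)
n_3 = (-0.7395, -0.6732)
  (0,1): δ = 115.99°  ·
  (0,2): δ = 23.60°  ✓
  (0,3): δ = 108.45°  ·
  (1,2): δ = 87.62°  ·
  (1,3): δ = 44.44°  ·
  (2,3): δ = 47.94°  ·
antipodal pairs: 1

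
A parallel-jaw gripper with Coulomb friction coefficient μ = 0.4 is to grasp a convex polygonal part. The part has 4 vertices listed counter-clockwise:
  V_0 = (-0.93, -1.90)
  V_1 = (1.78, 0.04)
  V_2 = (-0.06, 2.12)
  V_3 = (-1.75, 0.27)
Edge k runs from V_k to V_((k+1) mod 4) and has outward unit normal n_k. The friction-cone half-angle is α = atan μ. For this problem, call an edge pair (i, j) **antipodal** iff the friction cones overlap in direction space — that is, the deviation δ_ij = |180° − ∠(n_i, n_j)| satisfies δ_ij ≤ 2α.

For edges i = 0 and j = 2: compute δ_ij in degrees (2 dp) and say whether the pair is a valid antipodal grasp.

α = atan 0.4 = 21.80°;  2α = 43.60°
edge 0: e_0 = (+2.71, +1.94);  n_0 = (+0.5821, -0.8131)
edge 2: e_2 = (-1.69, -1.85);  n_2 = (-0.7383, +0.6745)
∠(n_0, n_2) = 168.01°
δ = |180° − 168.01°| = 11.99°
11.99° ≤ 2α = 43.60°  →  valid

δ = 11.99°, valid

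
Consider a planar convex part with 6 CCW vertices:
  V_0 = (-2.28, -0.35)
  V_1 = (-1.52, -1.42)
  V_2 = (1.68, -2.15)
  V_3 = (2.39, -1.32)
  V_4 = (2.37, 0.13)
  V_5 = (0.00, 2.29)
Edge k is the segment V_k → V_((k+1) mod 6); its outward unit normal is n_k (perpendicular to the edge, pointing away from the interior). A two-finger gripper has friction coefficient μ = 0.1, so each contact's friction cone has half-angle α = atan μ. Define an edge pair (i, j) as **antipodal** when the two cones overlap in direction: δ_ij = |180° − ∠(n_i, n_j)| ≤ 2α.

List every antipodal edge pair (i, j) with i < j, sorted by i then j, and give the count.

count = 1; pairs: (2,5)

α = atan 0.1 = 5.71°;  2α = 11.42°
n_0 = (-0.8153, -0.5791)
n_1 = (-0.2224, -0.9750)
n_2 = (+0.7599, -0.6500)
n_3 = (+0.9999, +0.0138)
n_4 = (+0.6736, +0.7391)
n_5 = (-0.7568, +0.6536)
  (0,1): δ = 138.24°  ·
  (0,2): δ = 75.93°  ·
  (0,3): δ = 34.60°  ·
  (0,4): δ = 12.27°  ·
  (0,5): δ = 103.80°  ·
  (1,2): δ = 117.69°  ·
  (1,3): δ = 76.36°  ·
  (1,4): δ = 29.50°  ·
  (1,5): δ = 62.04°  ·
  (2,3): δ = 138.67°  ·
  (2,4): δ = 91.80°  ·
  (2,5): δ = 0.27°  ✓
  (3,4): δ = 133.14°  ·
  (3,5): δ = 41.61°  ·
  (4,5): δ = 88.47°  ·
antipodal pairs: 1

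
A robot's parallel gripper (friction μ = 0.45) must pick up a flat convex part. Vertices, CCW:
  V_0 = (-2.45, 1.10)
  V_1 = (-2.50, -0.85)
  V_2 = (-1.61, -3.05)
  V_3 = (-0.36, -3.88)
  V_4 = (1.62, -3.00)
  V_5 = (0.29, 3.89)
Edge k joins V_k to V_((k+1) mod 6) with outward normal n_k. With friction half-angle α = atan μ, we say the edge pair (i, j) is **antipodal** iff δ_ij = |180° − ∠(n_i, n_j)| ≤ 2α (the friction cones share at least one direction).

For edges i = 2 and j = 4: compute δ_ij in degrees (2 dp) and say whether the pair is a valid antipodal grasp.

δ = 45.49°, valid

α = atan 0.45 = 24.23°;  2α = 48.46°
edge 2: e_2 = (+1.25, -0.83);  n_2 = (-0.5532, -0.8331)
edge 4: e_4 = (-1.33, +6.89);  n_4 = (+0.9819, +0.1895)
∠(n_2, n_4) = 134.51°
δ = |180° − 134.51°| = 45.49°
45.49° ≤ 2α = 48.46°  →  valid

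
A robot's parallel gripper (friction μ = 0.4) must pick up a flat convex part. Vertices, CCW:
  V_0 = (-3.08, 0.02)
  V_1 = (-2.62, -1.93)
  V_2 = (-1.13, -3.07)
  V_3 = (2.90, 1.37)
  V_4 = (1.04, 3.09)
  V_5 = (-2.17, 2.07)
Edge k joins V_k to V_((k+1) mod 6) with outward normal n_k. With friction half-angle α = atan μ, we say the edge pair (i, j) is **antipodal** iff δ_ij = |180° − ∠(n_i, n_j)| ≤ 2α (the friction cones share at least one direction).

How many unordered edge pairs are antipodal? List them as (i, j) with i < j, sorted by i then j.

α = atan 0.4 = 21.80°;  2α = 43.60°
n_0 = (-0.9733, -0.2296)
n_1 = (-0.6076, -0.7942)
n_2 = (+0.7405, -0.6721)
n_3 = (+0.6789, +0.7342)
n_4 = (-0.3028, +0.9530)
n_5 = (-0.9140, +0.4057)
  (0,1): δ = 140.69°  ·
  (0,2): δ = 55.50°  ·
  (0,3): δ = 33.97°  ✓
  (0,4): δ = 94.35°  ·
  (0,5): δ = 142.79°  ·
  (1,2): δ = 94.81°  ·
  (1,3): δ = 5.34°  ✓
  (1,4): δ = 55.05°  ·
  (1,5): δ = 103.48°  ·
  (2,3): δ = 90.53°  ·
  (2,4): δ = 30.14°  ✓
  (2,5): δ = 18.29°  ✓
  (3,4): δ = 119.61°  ·
  (3,5): δ = 71.18°  ·
  (4,5): δ = 131.56°  ·
antipodal pairs: 4

count = 4; pairs: (0,3), (1,3), (2,4), (2,5)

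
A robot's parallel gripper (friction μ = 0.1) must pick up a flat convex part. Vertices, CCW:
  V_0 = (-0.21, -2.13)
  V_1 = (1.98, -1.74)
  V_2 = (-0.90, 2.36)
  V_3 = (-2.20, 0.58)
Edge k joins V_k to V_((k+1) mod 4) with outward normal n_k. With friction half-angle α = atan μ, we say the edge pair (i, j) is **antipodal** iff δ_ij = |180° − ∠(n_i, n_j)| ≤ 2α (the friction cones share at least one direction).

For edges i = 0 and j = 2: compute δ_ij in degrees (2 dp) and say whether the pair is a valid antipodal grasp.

α = atan 0.1 = 5.71°;  2α = 11.42°
edge 0: e_0 = (+2.19, +0.39);  n_0 = (+0.1753, -0.9845)
edge 2: e_2 = (-1.30, -1.78);  n_2 = (-0.8076, +0.5898)
∠(n_0, n_2) = 136.24°
δ = |180° − 136.24°| = 43.76°
43.76° > 2α = 11.42°  →  invalid

δ = 43.76°, invalid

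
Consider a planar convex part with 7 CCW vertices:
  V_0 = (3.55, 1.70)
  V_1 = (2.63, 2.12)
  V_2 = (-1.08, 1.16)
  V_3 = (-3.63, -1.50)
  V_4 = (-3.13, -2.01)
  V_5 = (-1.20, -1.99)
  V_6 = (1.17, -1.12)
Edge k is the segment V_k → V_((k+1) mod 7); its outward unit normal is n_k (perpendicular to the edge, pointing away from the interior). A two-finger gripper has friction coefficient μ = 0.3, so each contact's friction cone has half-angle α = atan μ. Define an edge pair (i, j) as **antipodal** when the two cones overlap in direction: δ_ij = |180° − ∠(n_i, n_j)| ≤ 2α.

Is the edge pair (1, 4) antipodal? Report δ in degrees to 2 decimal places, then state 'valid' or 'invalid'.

δ = 13.91°, valid

α = atan 0.3 = 16.70°;  2α = 33.40°
edge 1: e_1 = (-3.71, -0.96);  n_1 = (-0.2505, +0.9681)
edge 4: e_4 = (+1.93, +0.02);  n_4 = (+0.0104, -0.9999)
∠(n_1, n_4) = 166.09°
δ = |180° − 166.09°| = 13.91°
13.91° ≤ 2α = 33.40°  →  valid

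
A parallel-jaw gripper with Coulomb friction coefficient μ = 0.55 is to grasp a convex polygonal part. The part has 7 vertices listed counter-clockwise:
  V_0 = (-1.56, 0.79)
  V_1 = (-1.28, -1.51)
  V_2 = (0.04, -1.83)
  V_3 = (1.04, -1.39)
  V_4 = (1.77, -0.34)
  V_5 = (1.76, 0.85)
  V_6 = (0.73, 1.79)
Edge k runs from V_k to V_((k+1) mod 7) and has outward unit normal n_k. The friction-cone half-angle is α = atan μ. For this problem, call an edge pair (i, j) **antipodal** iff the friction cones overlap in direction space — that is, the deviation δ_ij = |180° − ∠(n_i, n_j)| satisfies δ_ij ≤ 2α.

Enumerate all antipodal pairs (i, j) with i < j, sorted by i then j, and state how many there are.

count = 7; pairs: (0,3), (0,4), (0,5), (1,5), (1,6), (2,6), (3,6)

α = atan 0.55 = 28.81°;  2α = 57.62°
n_0 = (-0.9927, -0.1208)
n_1 = (-0.2356, -0.9719)
n_2 = (+0.4027, -0.9153)
n_3 = (+0.8211, -0.5708)
n_4 = (+1.0000, +0.0084)
n_5 = (+0.6741, +0.7386)
n_6 = (-0.4002, +0.9164)
  (0,1): δ = 110.57°  ·
  (0,2): δ = 73.19°  ·
  (0,3): δ = 41.75°  ✓
  (0,4): δ = 6.46°  ✓
  (0,5): δ = 40.67°  ✓
  (0,6): δ = 106.65°  ·
  (1,2): δ = 142.62°  ·
  (1,3): δ = 111.18°  ·
  (1,4): δ = 75.89°  ·
  (1,5): δ = 28.76°  ✓
  (1,6): δ = 37.22°  ✓
  (2,3): δ = 148.56°  ·
  (2,4): δ = 113.27°  ·
  (2,5): δ = 66.13°  ·
  (2,6): δ = 0.16°  ✓
  (3,4): δ = 144.71°  ·
  (3,5): δ = 97.58°  ·
  (3,6): δ = 31.60°  ✓
  (4,5): δ = 132.87°  ·
  (4,6): δ = 66.89°  ·
  (5,6): δ = 114.03°  ·
antipodal pairs: 7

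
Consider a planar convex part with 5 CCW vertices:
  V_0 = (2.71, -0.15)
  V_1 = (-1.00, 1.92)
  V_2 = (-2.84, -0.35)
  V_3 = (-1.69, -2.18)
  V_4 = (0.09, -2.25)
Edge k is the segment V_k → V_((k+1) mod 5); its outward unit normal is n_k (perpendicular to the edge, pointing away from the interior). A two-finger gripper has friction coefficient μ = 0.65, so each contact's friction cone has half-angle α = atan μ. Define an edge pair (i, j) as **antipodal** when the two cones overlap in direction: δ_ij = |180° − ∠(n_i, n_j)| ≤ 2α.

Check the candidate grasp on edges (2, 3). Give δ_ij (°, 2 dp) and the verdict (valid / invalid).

δ = 124.40°, invalid

α = atan 0.65 = 33.02°;  2α = 66.05°
edge 2: e_2 = (+1.15, -1.83);  n_2 = (-0.8467, -0.5321)
edge 3: e_3 = (+1.78, -0.07);  n_3 = (-0.0393, -0.9992)
∠(n_2, n_3) = 55.60°
δ = |180° − 55.60°| = 124.40°
124.40° > 2α = 66.05°  →  invalid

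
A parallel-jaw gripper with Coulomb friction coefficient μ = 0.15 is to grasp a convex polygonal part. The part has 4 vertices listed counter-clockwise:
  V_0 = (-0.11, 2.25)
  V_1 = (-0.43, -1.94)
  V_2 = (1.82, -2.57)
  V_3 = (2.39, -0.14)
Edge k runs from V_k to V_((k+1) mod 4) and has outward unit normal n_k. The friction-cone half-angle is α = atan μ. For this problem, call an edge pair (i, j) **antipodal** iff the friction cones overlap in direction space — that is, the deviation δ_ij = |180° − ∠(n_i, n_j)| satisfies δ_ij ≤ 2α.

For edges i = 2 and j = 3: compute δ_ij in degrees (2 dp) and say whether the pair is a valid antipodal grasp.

α = atan 0.15 = 8.53°;  2α = 17.06°
edge 2: e_2 = (+0.57, +2.43);  n_2 = (+0.9736, -0.2284)
edge 3: e_3 = (-2.50, +2.39);  n_3 = (+0.6910, +0.7228)
∠(n_2, n_3) = 59.49°
δ = |180° − 59.49°| = 120.51°
120.51° > 2α = 17.06°  →  invalid

δ = 120.51°, invalid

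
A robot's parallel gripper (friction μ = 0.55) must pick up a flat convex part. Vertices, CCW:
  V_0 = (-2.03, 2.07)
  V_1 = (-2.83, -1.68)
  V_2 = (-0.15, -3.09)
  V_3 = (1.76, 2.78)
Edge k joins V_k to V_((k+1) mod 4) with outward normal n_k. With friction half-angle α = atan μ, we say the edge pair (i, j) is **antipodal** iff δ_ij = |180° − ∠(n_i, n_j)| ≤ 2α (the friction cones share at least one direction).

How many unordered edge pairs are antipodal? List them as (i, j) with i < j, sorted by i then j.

count = 2; pairs: (0,2), (1,3)

α = atan 0.55 = 28.81°;  2α = 57.62°
n_0 = (-0.9780, +0.2086)
n_1 = (-0.4656, -0.8850)
n_2 = (+0.9509, -0.3094)
n_3 = (-0.1841, +0.9829)
  (0,1): δ = 105.71°  ·
  (0,2): δ = 5.98°  ✓
  (0,3): δ = 112.65°  ·
  (1,2): δ = 80.27°  ·
  (1,3): δ = 38.36°  ✓
  (2,3): δ = 61.37°  ·
antipodal pairs: 2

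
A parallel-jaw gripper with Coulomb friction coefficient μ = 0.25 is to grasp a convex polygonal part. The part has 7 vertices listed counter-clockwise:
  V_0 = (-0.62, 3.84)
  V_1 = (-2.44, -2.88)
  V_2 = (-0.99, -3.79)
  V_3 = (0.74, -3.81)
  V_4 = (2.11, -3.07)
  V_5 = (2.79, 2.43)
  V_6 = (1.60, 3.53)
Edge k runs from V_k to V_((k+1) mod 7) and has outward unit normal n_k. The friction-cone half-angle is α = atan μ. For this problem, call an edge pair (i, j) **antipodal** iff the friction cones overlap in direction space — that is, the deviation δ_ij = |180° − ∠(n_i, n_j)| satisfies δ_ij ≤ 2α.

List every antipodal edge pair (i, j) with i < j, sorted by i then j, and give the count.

count = 4; pairs: (0,4), (1,5), (1,6), (2,6)

α = atan 0.25 = 14.04°;  2α = 28.07°
n_0 = (-0.9652, +0.2614)
n_1 = (-0.5316, -0.8470)
n_2 = (-0.0116, -0.9999)
n_3 = (+0.4752, -0.8799)
n_4 = (+0.9924, -0.1227)
n_5 = (+0.6788, +0.7343)
n_6 = (+0.1383, +0.9904)
  (0,1): δ = 106.96°  ·
  (0,2): δ = 75.51°  ·
  (0,3): δ = 46.47°  ·
  (0,4): δ = 8.11°  ✓
  (0,5): δ = 62.40°  ·
  (0,6): δ = 97.20°  ·
  (1,2): δ = 148.55°  ·
  (1,3): δ = 119.51°  ·
  (1,4): δ = 64.94°  ·
  (1,5): δ = 10.64°  ✓
  (1,6): δ = 24.16°  ✓
  (2,3): δ = 150.96°  ·
  (2,4): δ = 96.39°  ·
  (2,5): δ = 42.09°  ·
  (2,6): δ = 7.29°  ✓
  (3,4): δ = 125.42°  ·
  (3,5): δ = 71.12°  ·
  (3,6): δ = 36.32°  ·
  (4,5): δ = 125.70°  ·
  (4,6): δ = 90.90°  ·
  (5,6): δ = 145.20°  ·
antipodal pairs: 4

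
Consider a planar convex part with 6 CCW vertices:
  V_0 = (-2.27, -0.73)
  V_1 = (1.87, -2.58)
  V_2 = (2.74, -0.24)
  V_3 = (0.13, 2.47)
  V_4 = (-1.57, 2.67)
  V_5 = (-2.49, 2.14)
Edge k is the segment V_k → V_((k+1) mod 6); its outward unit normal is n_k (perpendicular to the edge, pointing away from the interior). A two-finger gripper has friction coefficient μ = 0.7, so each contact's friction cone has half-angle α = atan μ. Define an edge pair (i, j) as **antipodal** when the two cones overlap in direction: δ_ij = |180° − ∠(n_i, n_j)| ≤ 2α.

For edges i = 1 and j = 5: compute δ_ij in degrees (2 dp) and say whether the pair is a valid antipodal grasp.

α = atan 0.7 = 34.99°;  2α = 69.98°
edge 1: e_1 = (+0.87, +2.34);  n_1 = (+0.9373, -0.3485)
edge 5: e_5 = (+0.22, -2.87);  n_5 = (-0.9971, -0.0764)
∠(n_1, n_5) = 155.22°
δ = |180° − 155.22°| = 24.78°
24.78° ≤ 2α = 69.98°  →  valid

δ = 24.78°, valid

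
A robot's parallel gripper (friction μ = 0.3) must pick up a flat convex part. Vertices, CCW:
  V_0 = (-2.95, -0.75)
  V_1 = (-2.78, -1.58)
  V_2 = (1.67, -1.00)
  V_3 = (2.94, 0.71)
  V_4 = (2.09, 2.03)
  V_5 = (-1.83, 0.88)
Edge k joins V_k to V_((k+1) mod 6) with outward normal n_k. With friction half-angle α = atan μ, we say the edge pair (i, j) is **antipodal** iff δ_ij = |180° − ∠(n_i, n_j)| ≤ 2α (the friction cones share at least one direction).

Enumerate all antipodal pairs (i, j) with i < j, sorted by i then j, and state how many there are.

count = 3; pairs: (0,3), (1,4), (2,5)

α = atan 0.3 = 16.70°;  2α = 33.40°
n_0 = (-0.9797, -0.2007)
n_1 = (+0.1292, -0.9916)
n_2 = (+0.8028, -0.5962)
n_3 = (+0.8408, +0.5414)
n_4 = (-0.2815, +0.9596)
n_5 = (-0.8242, +0.5663)
  (0,1): δ = 94.15°  ·
  (0,2): δ = 48.18°  ·
  (0,3): δ = 21.20°  ✓
  (0,4): δ = 94.77°  ·
  (0,5): δ = 133.93°  ·
  (1,2): δ = 134.03°  ·
  (1,3): δ = 64.65°  ·
  (1,4): δ = 8.92°  ✓
  (1,5): δ = 48.08°  ·
  (2,3): δ = 110.62°  ·
  (2,4): δ = 37.05°  ·
  (2,5): δ = 2.11°  ✓
  (3,4): δ = 106.43°  ·
  (3,5): δ = 67.27°  ·
  (4,5): δ = 140.84°  ·
antipodal pairs: 3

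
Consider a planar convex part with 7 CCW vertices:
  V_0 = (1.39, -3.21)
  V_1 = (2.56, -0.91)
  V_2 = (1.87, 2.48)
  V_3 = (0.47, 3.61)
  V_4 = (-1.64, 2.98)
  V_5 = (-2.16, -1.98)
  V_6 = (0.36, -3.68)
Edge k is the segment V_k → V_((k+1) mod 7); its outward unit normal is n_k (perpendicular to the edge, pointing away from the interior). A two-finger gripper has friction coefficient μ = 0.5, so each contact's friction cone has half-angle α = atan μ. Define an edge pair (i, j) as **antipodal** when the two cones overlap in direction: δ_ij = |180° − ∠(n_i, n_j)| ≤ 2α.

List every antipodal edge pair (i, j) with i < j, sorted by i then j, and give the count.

α = atan 0.5 = 26.57°;  2α = 53.13°
n_0 = (+0.8913, -0.4534)
n_1 = (+0.9799, +0.1995)
n_2 = (+0.6281, +0.7782)
n_3 = (-0.2861, +0.9582)
n_4 = (-0.9945, +0.1043)
n_5 = (-0.5592, -0.8290)
n_6 = (+0.4151, -0.9098)
  (0,1): δ = 141.53°  ·
  (0,2): δ = 101.95°  ·
  (0,3): δ = 46.41°  ✓
  (0,4): δ = 20.98°  ✓
  (0,5): δ = 82.96°  ·
  (0,6): δ = 141.49°  ·
  (1,2): δ = 140.41°  ·
  (1,3): δ = 84.88°  ·
  (1,4): δ = 17.49°  ✓
  (1,5): δ = 44.49°  ✓
  (1,6): δ = 103.02°  ·
  (2,3): δ = 124.47°  ·
  (2,4): δ = 57.08°  ·
  (2,5): δ = 4.90°  ✓
  (2,6): δ = 63.44°  ·
  (3,4): δ = 112.61°  ·
  (3,5): δ = 50.63°  ✓
  (3,6): δ = 7.90°  ✓
  (4,5): δ = 118.02°  ·
  (4,6): δ = 59.49°  ·
  (5,6): δ = 121.47°  ·
antipodal pairs: 7

count = 7; pairs: (0,3), (0,4), (1,4), (1,5), (2,5), (3,5), (3,6)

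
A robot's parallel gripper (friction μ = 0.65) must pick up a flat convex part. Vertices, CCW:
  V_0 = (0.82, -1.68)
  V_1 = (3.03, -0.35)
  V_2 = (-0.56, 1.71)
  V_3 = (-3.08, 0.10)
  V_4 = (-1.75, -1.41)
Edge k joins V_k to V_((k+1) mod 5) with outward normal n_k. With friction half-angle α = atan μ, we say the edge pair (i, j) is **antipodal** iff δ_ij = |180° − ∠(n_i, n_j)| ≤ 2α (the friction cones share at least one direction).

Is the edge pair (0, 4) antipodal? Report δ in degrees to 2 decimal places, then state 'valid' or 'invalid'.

α = atan 0.65 = 33.02°;  2α = 66.05°
edge 0: e_0 = (+2.21, +1.33);  n_0 = (+0.5156, -0.8568)
edge 4: e_4 = (+2.57, -0.27);  n_4 = (-0.1045, -0.9945)
∠(n_0, n_4) = 37.04°
δ = |180° − 37.04°| = 142.96°
142.96° > 2α = 66.05°  →  invalid

δ = 142.96°, invalid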